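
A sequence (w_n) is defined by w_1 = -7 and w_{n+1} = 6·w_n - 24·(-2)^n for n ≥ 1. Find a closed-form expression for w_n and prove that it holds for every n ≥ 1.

w_n = 3(-2)^n - 6^(n - 1)

Computing the first terms: w_1 = -7, w_2 = 6, w_3 = -60. This suggests w_n = 3(-2)^n - 6^(n - 1).
Base case (n = 1): the formula gives -7 = -7 = w_1.
Inductive step: assume the claim holds for n = p, so w_p = 3(-2)^p - 6^(p - 1).
Then w_{p+1} = 6·w_p - 24·(-2)^p = 6·(3(-2)^p - 6^(p - 1)) - 24·(-2)^p = 3(-2)^(p + 1) - 6^p = 3(-2)^(p+1) - 6^((p+1) - 1),
which is the claimed formula at n = p+1.
This completes the induction.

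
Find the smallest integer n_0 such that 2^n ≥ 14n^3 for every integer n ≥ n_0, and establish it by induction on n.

At n = 15: 32768 < 47250, so the inequality fails and n_0 ≥ 16. We prove 2^n ≥ 14n^3 for all n ≥ 16.
Base step (n = 16): 2^n = 65536 and 14n^3 = 57344, so 65536 ≥ 57344.
For the inductive step, assume it holds for an arbitrary i ≥ 16, so 2^i ≥ 14i^3.
Then 2^(i + 1) = 2·(2^i) ≥ 2·(14i^3).
Also, for i ≥ 16 we have 2·(14i^3) ≥ 14(i+1)^3, since 2 ≥ (1 + 1/i)^3 for all i ≥ 16.
Combining, 2^(i + 1) ≥ 14(i+1)^3.
By the principle of mathematical induction, the result holds for all n ≥ 16.
Hence the smallest such n_0 is 16.

n_0 = 16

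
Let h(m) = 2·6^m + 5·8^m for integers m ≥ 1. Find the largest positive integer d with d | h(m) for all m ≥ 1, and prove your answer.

d = 4

Computing the first values: h(1) = 52 and h(2) = 392; gcd(52, 392) = 4, so d ≤ 4.
We prove 4 | 2·6^m + 5·8^m for all m ≥ 1 by induction on m.
For the base case m = 1: h(1) = 52 = 4·(13), so 4 | h(1).
Inductive step: assume the claim holds for m = k, i.e. 4 | h(k). Then
h(k+1) − 8·h(k) = (2·6^(k+1) + 5·8^(k+1)) − 8·(2·6^k + 5·8^k) = (2)·6^k·(6 − 8) = (-4)·6^k. Since 4 | h(k) by the inductive hypothesis, 4 | 8·h(k); and 4 | -4 since -4 = 4·-1. Therefore 4 | h(k+1).
This completes the induction.
Therefore the largest such d is 4.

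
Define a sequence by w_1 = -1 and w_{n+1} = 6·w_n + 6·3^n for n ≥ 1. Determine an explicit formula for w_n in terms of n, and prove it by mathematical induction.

Computing the first terms: w_1 = -1, w_2 = 12, w_3 = 126. This suggests w_n = -2·3^n + 5·6^(n - 1).
Base step (n = 1): the formula gives -1 = -1 = w_1.
Inductive step: suppose the statement holds for some j ≥ 1, so w_j = -2·3^j + 5·6^(j - 1).
Then w_{j+1} = 6·w_j + 6·3^j = 6·(-2·3^j + 5·6^(j - 1)) + 6·3^j = -2·3^(j + 1) + 5·6^j = -2·3^(j+1) + 5·6^((j+1) - 1),
which is the claimed formula at n = j+1.
By induction, the statement is established for all n ≥ 1.

w_n = -2·3^n + 5·6^(n - 1)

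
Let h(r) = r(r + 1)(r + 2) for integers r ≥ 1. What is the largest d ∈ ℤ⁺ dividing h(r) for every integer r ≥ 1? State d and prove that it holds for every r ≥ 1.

Computing the first values: h(1) = 6 and h(2) = 24; gcd(6, 24) = 6, so d ≤ 6.
We prove 6 | r(r + 1)(r + 2) for all r ≥ 1 by induction on r.
For the base case r = 1: h(1) = 6 = 6·(1), so 6 | h(1).
Inductive step: suppose the statement holds for some m ≥ 1, i.e. 6 | h(m). Then
h(m+1) − h(m) = (m+1)·(m+2)·(m+3) − m·(m+1)·(m+2) = (m+1)·(m+2)·[(m+3) − m] = 3·(m+1)·(m+2). The product of 2 consecutive integers is divisible by (2)! = 2, so h(m+1) − h(m) is divisible by 3·2 = 6. By the inductive hypothesis 6 | h(m), hence 6 | h(m+1).
Hence, by induction on r, the claim holds for every r ≥ 1.
Therefore the largest such d is 6.

d = 6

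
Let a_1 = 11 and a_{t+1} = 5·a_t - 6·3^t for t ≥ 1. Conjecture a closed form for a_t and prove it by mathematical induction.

a_t = 3^(t + 1) + 2·5^(t - 1)

Computing the first terms: a_1 = 11, a_2 = 37, a_3 = 131. This suggests a_t = 3^(t + 1) + 2·5^(t - 1).
Base case (t = 1): the formula gives 11 = 11 = a_1.
Suppose the result is true for t = k, so a_k = 3^(k + 1) + 2·5^(k - 1).
Then a_{k+1} = 5·a_k - 6·3^k = 5·(3^(k + 1) + 2·5^(k - 1)) - 6·3^k = 3^(k + 2) + 2·5^k = 3^((k+1) + 1) + 2·5^((k+1) - 1),
which is the claimed formula at t = k+1.
By the principle of mathematical induction, the result holds for all t ≥ 1.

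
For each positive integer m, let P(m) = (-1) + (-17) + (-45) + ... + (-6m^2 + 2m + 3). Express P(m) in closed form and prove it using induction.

P(m) = -m(2m^2 + 2m - 3)

We claim P(m) = -m(2m^2 + 2m - 3) for all m ≥ 1.
When m = 1: P(1) = -1, and the closed form gives -1. They agree.
Inductive step: suppose the statement holds for some k ≥ 1, so P(k) = k(-2k^2 - 2k + 3).
Then P(k+1) = P(k) + (2k - 6(k + 1)^2 + 5) = (k(-2k^2 - 2k + 3)) + (2k - 6(k + 1)^2 + 5).
Simplifying, P(k+1) = -(k + 1)(2k^2 + 6k + 1) = -(k+1)(2(k+1)^2 + 2(k+1) - 3),
which is the closed form with m = k+1.
By the principle of mathematical induction, the result holds for all m ≥ 1.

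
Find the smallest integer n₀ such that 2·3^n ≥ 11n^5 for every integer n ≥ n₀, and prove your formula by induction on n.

n₀ = 14

At n = 13: 3188646 < 4084223, so the inequality fails and n₀ ≥ 14. We prove 2·3^n ≥ 11n^5 for all n ≥ 14.
For the base case n = 14: 2·3^n = 9565938 and 11n^5 = 5916064, so 9565938 ≥ 5916064.
Suppose the result is true for n = j, so 2·3^j ≥ 11j^5.
Then 2·3^(j + 1) = 3·(2·3^j) ≥ 3·(11j^5).
Also, for j ≥ 14 we have 3·(11j^5) ≥ 11(j+1)^5, since 3 ≥ (1 + 1/j)^5 for all j ≥ 14.
Combining, 2·3^(j + 1) ≥ 11(j+1)^5.
Hence, by induction on n, the claim holds for every n ≥ 14.
Hence the smallest such n₀ is 14.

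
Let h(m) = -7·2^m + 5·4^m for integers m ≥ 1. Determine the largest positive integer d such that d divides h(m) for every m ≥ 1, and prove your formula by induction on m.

Computing the first values: h(1) = 6 and h(2) = 52; gcd(6, 52) = 2, so d ≤ 2.
We prove 2 | -7·2^m + 5·4^m for all m ≥ 1 by induction on m.
When m = 1: h(1) = 6 = 2·(3), so 2 | h(1).
Inductive step: suppose the statement holds for some k ≥ 1, i.e. 2 | h(k). Then
h(k+1) − 4·h(k) = (-7·2^(k+1) + 5·4^(k+1)) − 4·(-7·2^k + 5·4^k) = (-7)·2^k·(2 − 4) = (14)·2^k. Since 2 | h(k) by the inductive hypothesis, 2 | 4·h(k); and 2 | 14 since 14 = 2·7. Therefore 2 | h(k+1).
By the principle of mathematical induction, the result holds for all m ≥ 1.
Therefore the largest such d is 2.

d = 2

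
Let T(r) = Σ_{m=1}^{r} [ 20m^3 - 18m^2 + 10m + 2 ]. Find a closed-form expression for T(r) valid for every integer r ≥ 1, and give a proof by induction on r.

We claim T(r) = r(5r^3 + 4r^2 + r + 4) for all r ≥ 1.
When r = 1: T(1) = 14, and the closed form gives 14. They agree.
Inductive step: assume the claim holds for r = m, so T(m) = m(5m^3 + 4m^2 + m + 4).
Then T(m+1) = T(m) + (20m^3 + 42m^2 + 34m + 14) = (m(5m^3 + 4m^2 + m + 4)) + (20m^3 + 42m^2 + 34m + 14).
Simplifying, T(m+1) = (m + 1)(5m^3 + 19m^2 + 24m + 14) = (m+1)(5(m+1)^3 + 4(m+1)^2 + (m+1) + 4),
which is the closed form with r = m+1.
This completes the induction.

T(r) = r(5r^3 + 4r^2 + r + 4)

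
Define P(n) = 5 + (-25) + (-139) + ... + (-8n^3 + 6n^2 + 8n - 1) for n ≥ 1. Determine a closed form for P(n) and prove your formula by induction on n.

P(n) = -n(2n^3 + 2n^2 - 5n - 4)

We claim P(n) = -n(2n^3 + 2n^2 - 5n - 4) for all n ≥ 1.
Base step (n = 1): P(1) = 5, and the closed form gives 5. They agree.
Inductive step: assume the claim holds for n = r, so P(r) = r(-2r^3 - 2r^2 + 5r + 4).
Then P(r+1) = P(r) + (-8r^3 - 18r^2 - 4r + 5) = (r(-2r^3 - 2r^2 + 5r + 4)) + (-8r^3 - 18r^2 - 4r + 5).
Simplifying, P(r+1) = -(r + 1)(2r^3 + 8r^2 + 5r - 5) = -(r+1)(2(r+1)^3 + 2(r+1)^2 - 5(r+1) - 4),
which is the closed form with n = r+1.
This completes the induction.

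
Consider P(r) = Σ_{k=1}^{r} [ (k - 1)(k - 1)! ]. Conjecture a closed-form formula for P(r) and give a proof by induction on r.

P(r) = r! - 1

We claim P(r) = r! - 1 for all r ≥ 1.
For the base case r = 1: P(1) = 0, and the closed form gives 0. They agree.
Inductive step: suppose the statement holds for some k ≥ 1, so P(k) = k! - 1.
Then P(k+1) = P(k) + (k·k!) = (k! - 1) + (k·k!).
Simplifying, P(k+1) = (k+1)! - 1,
which is the closed form with r = k+1.
This completes the induction.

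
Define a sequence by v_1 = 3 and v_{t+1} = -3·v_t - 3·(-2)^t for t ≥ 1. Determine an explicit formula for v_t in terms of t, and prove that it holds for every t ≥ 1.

v_t = -3(-2)^t + (-3)^t

Computing the first terms: v_1 = 3, v_2 = -3, v_3 = -3. This suggests v_t = -3(-2)^t + (-3)^t.
When t = 1: the formula gives 3 = 3 = v_1.
Inductive step: suppose the statement holds for some k ≥ 1, so v_k = -3(-2)^k + (-3)^k.
Then v_{k+1} = -3·v_k - 3·(-2)^k = -3·(-3(-2)^k + (-3)^k) - 3·(-2)^k = -3(-2)^(k + 1) + (-3)^(k + 1),
which is the claimed formula at t = k+1.
By induction, the statement is established for all t ≥ 1.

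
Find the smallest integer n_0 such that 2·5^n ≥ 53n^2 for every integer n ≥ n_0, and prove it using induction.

n_0 = 4

At n = 3: 250 < 477, so the inequality fails and n_0 ≥ 4. We prove 2·5^n ≥ 53n^2 for all n ≥ 4.
Base case (n = 4): 2·5^n = 1250 and 53n^2 = 848, so 1250 ≥ 848.
Suppose the result is true for n = i, so 2·5^i ≥ 53i^2.
Then 2·5^(i + 1) = 5·(2·5^i) ≥ 5·(53i^2).
Also, for i ≥ 4 we have 5·(53i^2) ≥ 53(i+1)^2, since 5 ≥ (1 + 1/i)^2 for all i ≥ 4.
Combining, 2·5^(i + 1) ≥ 53(i+1)^2.
This completes the induction.
Hence the smallest such n_0 is 4.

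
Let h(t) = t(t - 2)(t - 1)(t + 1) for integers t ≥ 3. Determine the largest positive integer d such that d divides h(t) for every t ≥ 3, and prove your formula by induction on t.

d = 24

Computing the first values: h(3) = 24 and h(4) = 120; gcd(24, 120) = 24, so d ≤ 24.
We prove 24 | t(t - 2)(t - 1)(t + 1) for all t ≥ 3 by induction on t.
Base step (t = 3): h(3) = 24 = 24·(1), so 24 | h(3).
Suppose the result is true for t = r, i.e. 24 | h(r). Then
h(r+1) − h(r) = (r-1)·r·(r+1)·(r+2) − (r-2)·(r-1)·r·(r+1) = (r-1)·r·(r+1)·[(r+2) − (r-2)] = 4·(r-1)·r·(r+1). The product of 3 consecutive integers is divisible by (3)! = 6, so h(r+1) − h(r) is divisible by 4·6 = 24. By the inductive hypothesis 24 | h(r), hence 24 | h(r+1).
By the principle of mathematical induction, the result holds for all t ≥ 3.
Therefore the largest such d is 24.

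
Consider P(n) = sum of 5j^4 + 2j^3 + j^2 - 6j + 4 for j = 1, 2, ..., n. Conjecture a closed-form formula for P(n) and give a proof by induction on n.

P(n) = n(n^4 + 3n^3 + 3n^2 - 2n + 1)

We claim P(n) = n(n^4 + 3n^3 + 3n^2 - 2n + 1) for all n ≥ 1.
Base case (n = 1): P(1) = 6, and the closed form gives 6. They agree.
Inductive step: assume the claim holds for n = j, so P(j) = j(j^4 + 3j^3 + 3j^2 - 2j + 1).
Then P(j+1) = P(j) + (5j^4 + 22j^3 + 37j^2 + 22j + 6) = (j(j^4 + 3j^3 + 3j^2 - 2j + 1)) + (5j^4 + 22j^3 + 37j^2 + 22j + 6).
Simplifying, P(j+1) = (j + 1)(j^4 + 7j^3 + 18j^2 + 17j + 6) = (j+1)((j+1)^4 + 3(j+1)^3 + 3(j+1)^2 - 2(j+1) + 1),
which is the closed form with n = j+1.
By induction, the statement is established for all n ≥ 1.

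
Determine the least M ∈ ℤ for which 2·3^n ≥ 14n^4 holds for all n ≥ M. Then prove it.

M = 11

At n = 10: 118098 < 140000, so the inequality fails and M ≥ 11. We prove 2·3^n ≥ 14n^4 for all n ≥ 11.
Base case (n = 11): 2·3^n = 354294 and 14n^4 = 204974, so 354294 ≥ 204974.
Inductive step: assume the claim holds for n = r, so 2·3^r ≥ 14r^4.
Then 2·3^(r + 1) = 3·(2·3^r) ≥ 3·(14r^4).
Also, for r ≥ 11 we have 3·(14r^4) ≥ 14(r+1)^4, since 3 ≥ (1 + 1/r)^4 for all r ≥ 11.
Combining, 2·3^(r + 1) ≥ 14(r+1)^4.
By the principle of mathematical induction, the result holds for all n ≥ 11.
Hence the smallest such M is 11.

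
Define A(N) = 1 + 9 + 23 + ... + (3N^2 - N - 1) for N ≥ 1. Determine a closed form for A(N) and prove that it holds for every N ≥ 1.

A(N) = N(N^2 + N - 1)

We claim A(N) = N(N^2 + N - 1) for all N ≥ 1.
Base step (N = 1): A(1) = 1, and the closed form gives 1. They agree.
Suppose the result is true for N = m, so A(m) = m(m^2 + m - 1).
Then A(m+1) = A(m) + (-m + 3(m + 1)^2 - 2) = (m(m^2 + m - 1)) + (-m + 3(m + 1)^2 - 2).
Simplifying, A(m+1) = (m + 1)(m^2 + 3m + 1) = (m+1)((m+1)^2 + (m+1) - 1),
which is the closed form with N = m+1.
By the principle of mathematical induction, the result holds for all N ≥ 1.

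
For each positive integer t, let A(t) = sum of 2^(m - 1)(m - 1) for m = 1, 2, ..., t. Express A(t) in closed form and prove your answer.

We claim A(t) = 2^t(t - 2) + 2 for all t ≥ 1.
Base step (t = 1): A(1) = 0, and the closed form gives 0. They agree.
Suppose the result is true for t = m, so A(m) = 2^m(m - 2) + 2.
Then A(m+1) = A(m) + (2^m·m) = (2^m(m - 2) + 2) + (2^m·m).
Simplifying, A(m+1) = 2·2^m·m - 2·2^m + 2 = 2^(m+1)((m+1) - 2) + 2,
which is the closed form with t = m+1.
Hence, by induction on t, the claim holds for every t ≥ 1.

A(t) = 2^t(t - 2) + 2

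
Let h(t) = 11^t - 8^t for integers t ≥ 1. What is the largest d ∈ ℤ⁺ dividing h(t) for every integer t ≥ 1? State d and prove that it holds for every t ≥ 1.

d = 3

Computing the first values: h(1) = 3 and h(2) = 57; gcd(3, 57) = 3, so d ≤ 3.
We prove 3 | 11^t - 8^t for all t ≥ 1 by induction on t.
For the base case t = 1: h(1) = 3 = 3·(1), so 3 | h(1).
Suppose the result is true for t = i, i.e. 3 | h(i). Then
11^{i+1} − 8^{i+1} = 11·11^i − 8·8^i = 11·(11^i − 8^i) + (3)·8^i. The first term is divisible by 3 by the inductive hypothesis, and the second term (3)·8^i is divisible by 3 since 3 | 3. Hence 3 | h(i+1).
By induction, the statement is established for all t ≥ 1.
Therefore the largest such d is 3.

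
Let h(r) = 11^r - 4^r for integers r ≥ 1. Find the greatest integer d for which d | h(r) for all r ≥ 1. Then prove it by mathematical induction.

d = 7

Computing the first values: h(1) = 7 and h(2) = 105; gcd(7, 105) = 7, so d ≤ 7.
We prove 7 | 11^r - 4^r for all r ≥ 1 by induction on r.
Base case (r = 1): h(1) = 7 = 7·(1), so 7 | h(1).
Inductive step: assume the claim holds for r = j, i.e. 7 | h(j). Then
11^{j+1} − 4^{j+1} = 11·11^j − 4·4^j = 11·(11^j − 4^j) + (7)·4^j. The first term is divisible by 7 by the inductive hypothesis, and the second term (7)·4^j is divisible by 7 since 7 | 7. Hence 7 | h(j+1).
Hence, by induction on r, the claim holds for every r ≥ 1.
Therefore the largest such d is 7.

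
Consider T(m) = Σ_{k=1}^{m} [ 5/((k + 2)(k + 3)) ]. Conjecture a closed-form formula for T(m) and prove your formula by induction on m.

T(m) = 5m/(3(m + 3))

We claim T(m) = 5m/(3(m + 3)) for all m ≥ 1.
Base case (m = 1): T(1) = 5/12, and the closed form gives 5/12. They agree.
Inductive step: suppose the statement holds for some k ≥ 1, so T(k) = 5k/(3(k + 3)).
Then T(k+1) = T(k) + (5/((k + 3)(k + 4))) = (5k/(3(k + 3))) + (5/((k + 3)(k + 4))).
Simplifying, T(k+1) = 5(k + 1)/(3(k + 4)) = 5(k+1)/(3((k+1) + 3)),
which is the closed form with m = k+1.
By induction, the statement is established for all m ≥ 1.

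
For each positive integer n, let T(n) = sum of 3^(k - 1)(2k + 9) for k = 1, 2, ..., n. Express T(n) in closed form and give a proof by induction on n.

T(n) = 3^n(n + 4) - 4

We claim T(n) = 3^n(n + 4) - 4 for all n ≥ 1.
For the base case n = 1: T(1) = 11, and the closed form gives 11. They agree.
Suppose the result is true for n = k, so T(k) = 3^k(k + 4) - 4.
Then T(k+1) = T(k) + (3^k(2k + 11)) = (3^k(k + 4) - 4) + (3^k(2k + 11)).
Simplifying, T(k+1) = 3·3^k·k + 15·3^k - 4 = 3^(k+1)((k+1) + 4) - 4,
which is the closed form with n = k+1.
This completes the induction.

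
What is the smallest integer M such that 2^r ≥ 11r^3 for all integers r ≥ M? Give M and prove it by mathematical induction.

M = 16

At r = 15: 32768 < 37125, so the inequality fails and M ≥ 16. We prove 2^r ≥ 11r^3 for all r ≥ 16.
When r = 16: 2^r = 65536 and 11r^3 = 45056, so 65536 ≥ 45056.
Inductive step: assume the claim holds for r = i, so 2^i ≥ 11i^3.
Then 2^(i + 1) = 2·(2^i) ≥ 2·(11i^3).
Also, for i ≥ 16 we have 2·(11i^3) ≥ 11(i+1)^3, since 2 ≥ (1 + 1/i)^3 for all i ≥ 16.
Combining, 2^(i + 1) ≥ 11(i+1)^3.
Hence, by induction on r, the claim holds for every r ≥ 16.
Hence the smallest such M is 16.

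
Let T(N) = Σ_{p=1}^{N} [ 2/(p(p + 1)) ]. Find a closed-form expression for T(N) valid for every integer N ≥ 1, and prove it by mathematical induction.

T(N) = 2N/(N + 1)

We claim T(N) = 2N/(N + 1) for all N ≥ 1.
For the base case N = 1: T(1) = 1, and the closed form gives 1. They agree.
For the inductive step, assume it holds for an arbitrary p ≥ 1, so T(p) = 2p/(p + 1).
Then T(p+1) = T(p) + (2/((p + 1)(p + 2))) = (2p/(p + 1)) + (2/((p + 1)(p + 2))).
Simplifying, T(p+1) = 2(p + 1)/(p + 2) = 2(p+1)/((p+1) + 1),
which is the closed form with N = p+1.
This completes the induction.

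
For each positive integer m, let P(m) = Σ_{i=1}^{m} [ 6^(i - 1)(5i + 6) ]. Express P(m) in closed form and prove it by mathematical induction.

We claim P(m) = 6^m(m + 1) - 1 for all m ≥ 1.
Base step (m = 1): P(1) = 11, and the closed form gives 11. They agree.
Inductive step: assume the claim holds for m = i, so P(i) = 6^i(i + 1) - 1.
Then P(i+1) = P(i) + (6^i(5i + 11)) = (6^i(i + 1) - 1) + (6^i(5i + 11)).
Simplifying, P(i+1) = 6·6^i·i + 12·6^i - 1 = 6^(i+1)((i+1) + 1) - 1,
which is the closed form with m = i+1.
By the principle of mathematical induction, the result holds for all m ≥ 1.

P(m) = 6^m(m + 1) - 1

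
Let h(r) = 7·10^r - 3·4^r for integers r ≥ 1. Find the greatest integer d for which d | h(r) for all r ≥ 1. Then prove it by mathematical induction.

Computing the first values: h(1) = 58 and h(2) = 652; gcd(58, 652) = 2, so d ≤ 2.
We prove 2 | 7·10^r - 3·4^r for all r ≥ 1 by induction on r.
When r = 1: h(1) = 58 = 2·(29), so 2 | h(1).
Suppose the result is true for r = k, i.e. 2 | h(k). Then
h(k+1) − 10·h(k) = (7·10^(k+1) - 3·4^(k+1)) − 10·(7·10^k - 3·4^k) = (-3)·4^k·(4 − 10) = (18)·4^k. Since 2 | h(k) by the inductive hypothesis, 2 | 10·h(k); and 2 | 18 since 18 = 2·9. Therefore 2 | h(k+1).
By induction, the statement is established for all r ≥ 1.
Therefore the largest such d is 2.

d = 2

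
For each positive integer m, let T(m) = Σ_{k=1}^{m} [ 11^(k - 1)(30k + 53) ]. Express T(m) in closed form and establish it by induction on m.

We claim T(m) = 11^m(3m + 5) - 5 for all m ≥ 1.
For the base case m = 1: T(1) = 83, and the closed form gives 83. They agree.
Suppose the result is true for m = k, so T(k) = 11^k(3k + 5) - 5.
Then T(k+1) = T(k) + (11^k(30k + 83)) = (11^k(3k + 5) - 5) + (11^k(30k + 83)).
Simplifying, T(k+1) = 33·11^k·k + 88·11^k - 5 = 11^(k+1)(3(k+1) + 5) - 5,
which is the closed form with m = k+1.
Hence, by induction on m, the claim holds for every m ≥ 1.

T(m) = 11^m(3m + 5) - 5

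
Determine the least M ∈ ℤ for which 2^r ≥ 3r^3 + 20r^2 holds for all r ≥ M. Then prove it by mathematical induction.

At r = 13: 8192 < 9971, so the inequality fails and M ≥ 14. We prove 2^r ≥ 3r^3 + 20r^2 for all r ≥ 14.
Base step (r = 14): 2^r = 16384 and 3r^3 + 20r^2 = 12152, so 16384 ≥ 12152.
Inductive step: assume the claim holds for r = p, so 2^p ≥ 3p^3 + 20p^2.
Then 2^(p + 1) = 2·(2^p) ≥ 2·(3p^3 + 20p^2).
Also, for p ≥ 14 we have 2·(3p^3 + 20p^2) ≥ 3(p+1)^3 + 20(p+1)^2, since 2·(3p^3 + 20p^2) − (3(p+1)^3 + 20(p+1)^2) = 3p^3 + 11p^2 - 49p - 23, which is nonnegative for all p ≥ 14.
Combining, 2^(p + 1) ≥ 3(p+1)^3 + 20(p+1)^2.
This completes the induction.
Hence the smallest such M is 14.

M = 14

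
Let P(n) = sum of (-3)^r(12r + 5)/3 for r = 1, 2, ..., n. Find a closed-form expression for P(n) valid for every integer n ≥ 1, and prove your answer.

P(n) = (-3)^n(3n + 2) - 2

We claim P(n) = (-3)^n(3n + 2) - 2 for all n ≥ 1.
For the base case n = 1: P(1) = -17, and the closed form gives -17. They agree.
Suppose the result is true for n = r, so P(r) = (-3)^r(3r + 2) - 2.
Then P(r+1) = P(r) + ((-3)^r(-12r - 17)) = ((-3)^r(3r + 2) - 2) + ((-3)^r(-12r - 17)).
Simplifying, P(r+1) = -9(-3)^r·r - 15(-3)^r - 2 = (-3)^(r+1)(3(r+1) + 2) - 2,
which is the closed form with n = r+1.
This completes the induction.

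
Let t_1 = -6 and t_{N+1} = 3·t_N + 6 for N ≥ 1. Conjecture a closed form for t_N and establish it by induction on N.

t_N = -3^N - 3

Computing the first terms: t_1 = -6, t_2 = -12, t_3 = -30. This suggests t_N = -3^N - 3.
Base case (N = 1): the formula gives -6 = -6 = t_1.
For the inductive step, assume it holds for an arbitrary k ≥ 1, so t_k = -3^k - 3.
Then t_{k+1} = 3·t_k + 6 = 3·(-3^k - 3) + 6 = -3^(k + 1) - 3,
which is the claimed formula at N = k+1.
By the principle of mathematical induction, the result holds for all N ≥ 1.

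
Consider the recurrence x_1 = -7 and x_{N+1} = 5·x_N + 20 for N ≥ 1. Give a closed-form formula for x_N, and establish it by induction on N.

Computing the first terms: x_1 = -7, x_2 = -15, x_3 = -55. This suggests x_N = -2·5^(N - 1) - 5.
For the base case N = 1: the formula gives -7 = -7 = x_1.
For the inductive step, assume it holds for an arbitrary k ≥ 1, so x_k = -2·5^(k - 1) - 5.
Then x_{k+1} = 5·x_k + 20 = 5·(-2·5^(k - 1) - 5) + 20 = -2·5^k - 5 = -2·5^((k+1) - 1) - 5,
which is the claimed formula at N = k+1.
By the principle of mathematical induction, the result holds for all N ≥ 1.

x_N = -2·5^(N - 1) - 5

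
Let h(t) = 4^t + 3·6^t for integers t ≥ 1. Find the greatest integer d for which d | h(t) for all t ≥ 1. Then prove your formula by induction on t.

d = 2

Computing the first values: h(1) = 22 and h(2) = 124; gcd(22, 124) = 2, so d ≤ 2.
We prove 2 | 4^t + 3·6^t for all t ≥ 1 by induction on t.
When t = 1: h(1) = 22 = 2·(11), so 2 | h(1).
Inductive step: suppose the statement holds for some k ≥ 1, i.e. 2 | h(k). Then
h(k+1) − 6·h(k) = (4^(k+1) + 3·6^(k+1)) − 6·(4^k + 3·6^k) = (1)·4^k·(4 − 6) = (-2)·4^k. Since 2 | h(k) by the inductive hypothesis, 2 | 6·h(k); and 2 | -2 since -2 = 2·-1. Therefore 2 | h(k+1).
By induction, the statement is established for all t ≥ 1.
Therefore the largest such d is 2.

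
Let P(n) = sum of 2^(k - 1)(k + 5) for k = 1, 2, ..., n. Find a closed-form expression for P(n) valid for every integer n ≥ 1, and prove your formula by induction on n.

We claim P(n) = 2^n(n + 4) - 4 for all n ≥ 1.
When n = 1: P(1) = 6, and the closed form gives 6. They agree.
Inductive step: assume the claim holds for n = k, so P(k) = 2^k(k + 4) - 4.
Then P(k+1) = P(k) + (2^k(k + 6)) = (2^k(k + 4) - 4) + (2^k(k + 6)).
Simplifying, P(k+1) = 2·2^k·k + 10·2^k - 4 = 2^(k+1)((k+1) + 4) - 4,
which is the closed form with n = k+1.
By the principle of mathematical induction, the result holds for all n ≥ 1.

P(n) = 2^n(n + 4) - 4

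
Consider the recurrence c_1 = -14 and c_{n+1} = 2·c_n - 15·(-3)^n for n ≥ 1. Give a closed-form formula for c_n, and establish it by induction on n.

Computing the first terms: c_1 = -14, c_2 = 17, c_3 = -101. This suggests c_n = -(-3)^(n + 1) - 5·2^(n - 1).
For the base case n = 1: the formula gives -14 = -14 = c_1.
Suppose the result is true for n = m, so c_m = -(-3)^(m + 1) - 5·2^(m - 1).
Then c_{m+1} = 2·c_m - 15·(-3)^m = 2·(-(-3)^(m + 1) - 5·2^(m - 1)) - 15·(-3)^m = -(-3)^(m + 2) - 5·2^m = -(-3)^((m+1) + 1) - 5·2^((m+1) - 1),
which is the claimed formula at n = m+1.
Hence, by induction on n, the claim holds for every n ≥ 1.

c_n = -(-3)^(n + 1) - 5·2^(n - 1)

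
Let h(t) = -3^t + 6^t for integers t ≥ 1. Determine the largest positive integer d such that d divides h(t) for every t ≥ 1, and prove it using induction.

d = 3

Computing the first values: h(1) = 3 and h(2) = 27; gcd(3, 27) = 3, so d ≤ 3.
We prove 3 | -3^t + 6^t for all t ≥ 1 by induction on t.
When t = 1: h(1) = 3 = 3·(1), so 3 | h(1).
Suppose the result is true for t = r, i.e. 3 | h(r). Then
6^{r+1} − 3^{r+1} = 6·6^r − 3·3^r = 6·(6^r − 3^r) + (3)·3^r. The first term is divisible by 3 by the inductive hypothesis, and the second term (3)·3^r is divisible by 3 since 3 | 3. Hence 3 | h(r+1).
Hence, by induction on t, the claim holds for every t ≥ 1.
Therefore the largest such d is 3.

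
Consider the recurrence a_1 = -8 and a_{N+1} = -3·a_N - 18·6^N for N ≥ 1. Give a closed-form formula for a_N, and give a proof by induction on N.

a_N = 4(-3)^(N - 1) - 2·6^N

Computing the first terms: a_1 = -8, a_2 = -84, a_3 = -396. This suggests a_N = 4(-3)^(N - 1) - 2·6^N.
Base case (N = 1): the formula gives -8 = -8 = a_1.
For the inductive step, assume it holds for an arbitrary p ≥ 1, so a_p = 4(-3)^(p - 1) - 2·6^p.
Then a_{p+1} = -3·a_p - 18·6^p = -3·(4(-3)^(p - 1) - 2·6^p) - 18·6^p = 4(-3)^p - 2·6^(p + 1) = 4(-3)^((p+1) - 1) - 2·6^(p+1),
which is the claimed formula at N = p+1.
By induction, the statement is established for all N ≥ 1.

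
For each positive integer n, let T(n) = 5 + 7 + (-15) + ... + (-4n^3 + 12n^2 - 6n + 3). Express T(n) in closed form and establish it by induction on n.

T(n) = -n(n^3 - 2n^2 - 2n - 2)

We claim T(n) = -n(n^3 - 2n^2 - 2n - 2) for all n ≥ 1.
Base step (n = 1): T(1) = 5, and the closed form gives 5. They agree.
Inductive step: assume the claim holds for n = r, so T(r) = r(-r^3 + 2r^2 + 2r + 2).
Then T(r+1) = T(r) + (-4r^3 + 6r + 5) = (r(-r^3 + 2r^2 + 2r + 2)) + (-4r^3 + 6r + 5).
Simplifying, T(r+1) = -(r + 1)(r^3 + r^2 - 3r - 5) = -(r+1)((r+1)^3 - 2(r+1)^2 - 2(r+1) - 2),
which is the closed form with n = r+1.
By induction, the statement is established for all n ≥ 1.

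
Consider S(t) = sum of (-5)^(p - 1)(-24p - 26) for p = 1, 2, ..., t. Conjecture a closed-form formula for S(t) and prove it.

S(t) = (-5)^t(4t + 5) - 5

We claim S(t) = (-5)^t(4t + 5) - 5 for all t ≥ 1.
When t = 1: S(1) = -50, and the closed form gives -50. They agree.
Suppose the result is true for t = p, so S(p) = (-5)^p(4p + 5) - 5.
Then S(p+1) = S(p) + ((-5)^p(-24p - 50)) = ((-5)^p(4p + 5) - 5) + ((-5)^p(-24p - 50)).
Simplifying, S(p+1) = -20(-5)^p·p - 45(-5)^p - 5 = (-5)^(p+1)(4(p+1) + 5) - 5,
which is the closed form with t = p+1.
By the principle of mathematical induction, the result holds for all t ≥ 1.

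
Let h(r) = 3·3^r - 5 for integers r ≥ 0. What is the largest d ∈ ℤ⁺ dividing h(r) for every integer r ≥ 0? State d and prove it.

Computing the first values: h(0) = -2 and h(1) = 4; gcd(-2, 4) = 2, so d ≤ 2.
We prove 2 | 3·3^r - 5 for all r ≥ 0 by induction on r.
Base step (r = 0): h(0) = -2 = 2·(-1), so 2 | h(0).
Suppose the result is true for r = k, i.e. 2 | h(k). Then
h(k+1) = 3·3^(k+1) - 5 = 3·(3·3^k - 5) + 10 = 3·h(k) + 10. The first term is divisible by 2 by the inductive hypothesis, and 10 is divisible by 2. Hence 2 | h(k+1).
By induction, the statement is established for all r ≥ 0.
Therefore the largest such d is 2.

d = 2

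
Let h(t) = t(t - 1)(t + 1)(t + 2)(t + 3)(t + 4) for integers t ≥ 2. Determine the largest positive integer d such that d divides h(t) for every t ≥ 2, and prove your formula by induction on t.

Computing the first values: h(2) = 720 and h(3) = 5040; gcd(720, 5040) = 720, so d ≤ 720.
We prove 720 | t(t - 1)(t + 1)(t + 2)(t + 3)(t + 4) for all t ≥ 2 by induction on t.
For the base case t = 2: h(2) = 720 = 720·(1), so 720 | h(2).
Suppose the result is true for t = r, i.e. 720 | h(r). Then
h(r+1) − h(r) = r·(r+1)·(r+2)·(r+3)·(r+4)·(r+5) − (r-1)·r·(r+1)·(r+2)·(r+3)·(r+4) = r·(r+1)·(r+2)·(r+3)·(r+4)·[(r+5) − (r-1)] = 6·r·(r+1)·(r+2)·(r+3)·(r+4). The product of 5 consecutive integers is divisible by (5)! = 120, so h(r+1) − h(r) is divisible by 6·120 = 720. By the inductive hypothesis 720 | h(r), hence 720 | h(r+1).
By the principle of mathematical induction, the result holds for all t ≥ 2.
Therefore the largest such d is 720.

d = 720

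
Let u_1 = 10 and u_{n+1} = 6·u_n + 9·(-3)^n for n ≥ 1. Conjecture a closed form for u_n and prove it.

u_n = -(-3)^n + 7·6^(n - 1)

Computing the first terms: u_1 = 10, u_2 = 33, u_3 = 279. This suggests u_n = -(-3)^n + 7·6^(n - 1).
Base step (n = 1): the formula gives 10 = 10 = u_1.
Inductive step: assume the claim holds for n = r, so u_r = -(-3)^r + 7·6^(r - 1).
Then u_{r+1} = 6·u_r + 9·(-3)^r = 6·(-(-3)^r + 7·6^(r - 1)) + 9·(-3)^r = -(-3)^(r + 1) + 7·6^r = -(-3)^(r+1) + 7·6^((r+1) - 1),
which is the claimed formula at n = r+1.
Hence, by induction on n, the claim holds for every n ≥ 1.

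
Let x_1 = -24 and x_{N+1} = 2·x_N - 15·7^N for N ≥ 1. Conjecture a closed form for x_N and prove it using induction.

x_N = -3·2^(N - 1) - 3·7^N

Computing the first terms: x_1 = -24, x_2 = -153, x_3 = -1041. This suggests x_N = -3·2^(N - 1) - 3·7^N.
For the base case N = 1: the formula gives -24 = -24 = x_1.
For the inductive step, assume it holds for an arbitrary r ≥ 1, so x_r = -3·2^(r - 1) - 3·7^r.
Then x_{r+1} = 2·x_r - 15·7^r = 2·(-3·2^(r - 1) - 3·7^r) - 15·7^r = -3·2^r - 3·7^(r + 1) = -3·2^((r+1) - 1) - 3·7^(r+1),
which is the claimed formula at N = r+1.
By induction, the statement is established for all N ≥ 1.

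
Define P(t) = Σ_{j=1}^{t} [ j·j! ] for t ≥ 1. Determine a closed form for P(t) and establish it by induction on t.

We claim P(t) = (t + 1)! - 1 for all t ≥ 1.
Base case (t = 1): P(1) = 1, and the closed form gives 1. They agree.
Suppose the result is true for t = j, so P(j) = (j + 1)! - 1.
Then P(j+1) = P(j) + ((j + 1)(j + 1)!) = ((j + 1)! - 1) + ((j + 1)(j + 1)!).
Simplifying, P(j+1) = ((j+1) + 1)! - 1,
which is the closed form with t = j+1.
Hence, by induction on t, the claim holds for every t ≥ 1.

P(t) = (t + 1)! - 1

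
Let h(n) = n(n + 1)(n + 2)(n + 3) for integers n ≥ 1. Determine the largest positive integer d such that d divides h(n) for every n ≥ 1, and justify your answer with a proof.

Computing the first values: h(1) = 24 and h(2) = 120; gcd(24, 120) = 24, so d ≤ 24.
We prove 24 | n(n + 1)(n + 2)(n + 3) for all n ≥ 1 by induction on n.
Base step (n = 1): h(1) = 24 = 24·(1), so 24 | h(1).
Suppose the result is true for n = i, i.e. 24 | h(i). Then
h(i+1) − h(i) = (i+1)·(i+2)·(i+3)·(i+4) − i·(i+1)·(i+2)·(i+3) = (i+1)·(i+2)·(i+3)·[(i+4) − i] = 4·(i+1)·(i+2)·(i+3). The product of 3 consecutive integers is divisible by (3)! = 6, so h(i+1) − h(i) is divisible by 4·6 = 24. By the inductive hypothesis 24 | h(i), hence 24 | h(i+1).
This completes the induction.
Therefore the largest such d is 24.

d = 24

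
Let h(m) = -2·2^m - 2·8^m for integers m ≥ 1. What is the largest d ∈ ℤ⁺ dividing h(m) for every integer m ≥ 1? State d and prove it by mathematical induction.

d = 4

Computing the first values: h(1) = -20 and h(2) = -136; gcd(-20, -136) = 4, so d ≤ 4.
We prove 4 | -2·2^m - 2·8^m for all m ≥ 1 by induction on m.
Base case (m = 1): h(1) = -20 = 4·(-5), so 4 | h(1).
Inductive step: suppose the statement holds for some p ≥ 1, i.e. 4 | h(p). Then
h(p+1) − 8·h(p) = (-2·2^(p+1) - 2·8^(p+1)) − 8·(-2·2^p - 2·8^p) = (-2)·2^p·(2 − 8) = (12)·2^p. Since 4 | h(p) by the inductive hypothesis, 4 | 8·h(p); and 4 | 12 since 12 = 4·3. Therefore 4 | h(p+1).
By induction, the statement is established for all m ≥ 1.
Therefore the largest such d is 4.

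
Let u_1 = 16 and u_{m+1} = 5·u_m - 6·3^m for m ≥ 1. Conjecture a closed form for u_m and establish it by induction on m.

u_m = 3^(m + 1) + 7·5^(m - 1)

Computing the first terms: u_1 = 16, u_2 = 62, u_3 = 256. This suggests u_m = 3^(m + 1) + 7·5^(m - 1).
Base case (m = 1): the formula gives 16 = 16 = u_1.
Suppose the result is true for m = r, so u_r = 3^(r + 1) + 7·5^(r - 1).
Then u_{r+1} = 5·u_r - 6·3^r = 5·(3^(r + 1) + 7·5^(r - 1)) - 6·3^r = 3^(r + 2) + 7·5^r = 3^((r+1) + 1) + 7·5^((r+1) - 1),
which is the claimed formula at m = r+1.
This completes the induction.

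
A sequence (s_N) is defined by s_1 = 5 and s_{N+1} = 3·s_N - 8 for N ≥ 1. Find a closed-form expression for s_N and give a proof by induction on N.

Computing the first terms: s_1 = 5, s_2 = 7, s_3 = 13. This suggests s_N = 3^(N - 1) + 4.
Base case (N = 1): the formula gives 5 = 5 = s_1.
Inductive step: assume the claim holds for N = m, so s_m = 3^(m - 1) + 4.
Then s_{m+1} = 3·s_m - 8 = 3·(3^(m - 1) + 4) - 8 = 3^m + 4 = 3^((m+1) - 1) + 4,
which is the claimed formula at N = m+1.
This completes the induction.

s_N = 3^(N - 1) + 4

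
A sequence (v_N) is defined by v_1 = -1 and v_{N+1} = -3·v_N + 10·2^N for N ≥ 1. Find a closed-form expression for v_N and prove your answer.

Computing the first terms: v_1 = -1, v_2 = 23, v_3 = -29. This suggests v_N = -5(-3)^(N - 1) + 2^(N + 1).
Base case (N = 1): the formula gives -1 = -1 = v_1.
Inductive step: assume the claim holds for N = i, so v_i = -5(-3)^(i - 1) + 2^(i + 1).
Then v_{i+1} = -3·v_i + 10·2^i = -3·(-5(-3)^(i - 1) + 2^(i + 1)) + 10·2^i = -5(-3)^i + 2^(i + 2) = -5(-3)^((i+1) - 1) + 2^((i+1) + 1),
which is the claimed formula at N = i+1.
Hence, by induction on N, the claim holds for every N ≥ 1.

v_N = -5(-3)^(N - 1) + 2^(N + 1)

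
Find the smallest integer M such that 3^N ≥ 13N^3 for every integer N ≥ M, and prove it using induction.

At N = 8: 6561 < 6656, so the inequality fails and M ≥ 9. We prove 3^N ≥ 13N^3 for all N ≥ 9.
When N = 9: 3^N = 19683 and 13N^3 = 9477, so 19683 ≥ 9477.
Inductive step: assume the claim holds for N = j, so 3^j ≥ 13j^3.
Then 3^(j + 1) = 3·(3^j) ≥ 3·(13j^3).
Also, for j ≥ 9 we have 3·(13j^3) ≥ 13(j+1)^3, since 3 ≥ (1 + 1/j)^3 for all j ≥ 9.
Combining, 3^(j + 1) ≥ 13(j+1)^3.
This completes the induction.
Hence the smallest such M is 9.

M = 9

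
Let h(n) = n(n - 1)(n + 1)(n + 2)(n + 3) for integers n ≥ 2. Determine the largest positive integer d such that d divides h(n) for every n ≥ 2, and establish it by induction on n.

d = 120

Computing the first values: h(2) = 120 and h(3) = 720; gcd(120, 720) = 120, so d ≤ 120.
We prove 120 | n(n - 1)(n + 1)(n + 2)(n + 3) for all n ≥ 2 by induction on n.
When n = 2: h(2) = 120 = 120·(1), so 120 | h(2).
Inductive step: assume the claim holds for n = p, i.e. 120 | h(p). Then
h(p+1) − h(p) = p·(p+1)·(p+2)·(p+3)·(p+4) − (p-1)·p·(p+1)·(p+2)·(p+3) = p·(p+1)·(p+2)·(p+3)·[(p+4) − (p-1)] = 5·p·(p+1)·(p+2)·(p+3). The product of 4 consecutive integers is divisible by (4)! = 24, so h(p+1) − h(p) is divisible by 5·24 = 120. By the inductive hypothesis 120 | h(p), hence 120 | h(p+1).
Hence, by induction on n, the claim holds for every n ≥ 2.
Therefore the largest such d is 120.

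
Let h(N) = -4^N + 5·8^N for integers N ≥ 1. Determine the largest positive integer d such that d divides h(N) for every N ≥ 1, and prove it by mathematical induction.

d = 4

Computing the first values: h(1) = 36 and h(2) = 304; gcd(36, 304) = 4, so d ≤ 4.
We prove 4 | -4^N + 5·8^N for all N ≥ 1 by induction on N.
Base case (N = 1): h(1) = 36 = 4·(9), so 4 | h(1).
Inductive step: suppose the statement holds for some k ≥ 1, i.e. 4 | h(k). Then
h(k+1) − 8·h(k) = (-4^(k+1) + 5·8^(k+1)) − 8·(-4^k + 5·8^k) = (-1)·4^k·(4 − 8) = (4)·4^k. Since 4 | h(k) by the inductive hypothesis, 4 | 8·h(k); and 4 | 4 since 4 = 4·1. Therefore 4 | h(k+1).
This completes the induction.
Therefore the largest such d is 4.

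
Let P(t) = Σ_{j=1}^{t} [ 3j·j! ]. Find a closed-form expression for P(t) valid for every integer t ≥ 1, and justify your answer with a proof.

P(t) = 3(t + 1)! - 3

We claim P(t) = 3(t + 1)! - 3 for all t ≥ 1.
When t = 1: P(1) = 3, and the closed form gives 3. They agree.
Suppose the result is true for t = j, so P(j) = 3(j + 1)! - 3.
Then P(j+1) = P(j) + (3(j + 1)(j + 1)!) = (3(j + 1)! - 3) + (3(j + 1)(j + 1)!).
Simplifying, P(j+1) = 3((j+1) + 1)! - 3,
which is the closed form with t = j+1.
By induction, the statement is established for all t ≥ 1.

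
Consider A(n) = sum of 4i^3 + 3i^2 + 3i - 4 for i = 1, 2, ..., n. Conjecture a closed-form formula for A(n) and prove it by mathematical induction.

A(n) = n(n^3 + 3n^2 + 4n - 2)

We claim A(n) = n(n^3 + 3n^2 + 4n - 2) for all n ≥ 1.
When n = 1: A(1) = 6, and the closed form gives 6. They agree.
Inductive step: assume the claim holds for n = i, so A(i) = i(i^3 + 3i^2 + 4i - 2).
Then A(i+1) = A(i) + (4i^3 + 15i^2 + 21i + 6) = (i(i^3 + 3i^2 + 4i - 2)) + (4i^3 + 15i^2 + 21i + 6).
Simplifying, A(i+1) = (i + 1)(i^3 + 6i^2 + 13i + 6) = (i+1)((i+1)^3 + 3(i+1)^2 + 4(i+1) - 2),
which is the closed form with n = i+1.
This completes the induction.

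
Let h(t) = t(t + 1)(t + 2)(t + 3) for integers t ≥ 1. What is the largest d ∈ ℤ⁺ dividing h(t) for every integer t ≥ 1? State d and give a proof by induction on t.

Computing the first values: h(1) = 24 and h(2) = 120; gcd(24, 120) = 24, so d ≤ 24.
We prove 24 | t(t + 1)(t + 2)(t + 3) for all t ≥ 1 by induction on t.
Base step (t = 1): h(1) = 24 = 24·(1), so 24 | h(1).
Inductive step: suppose the statement holds for some k ≥ 1, i.e. 24 | h(k). Then
h(k+1) − h(k) = (k+1)·(k+2)·(k+3)·(k+4) − k·(k+1)·(k+2)·(k+3) = (k+1)·(k+2)·(k+3)·[(k+4) − k] = 4·(k+1)·(k+2)·(k+3). The product of 3 consecutive integers is divisible by (3)! = 6, so h(k+1) − h(k) is divisible by 4·6 = 24. By the inductive hypothesis 24 | h(k), hence 24 | h(k+1).
This completes the induction.
Therefore the largest such d is 24.

d = 24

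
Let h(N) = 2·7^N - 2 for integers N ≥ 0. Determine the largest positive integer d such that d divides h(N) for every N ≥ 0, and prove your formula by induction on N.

Computing the first values: h(0) = 0 and h(1) = 12; gcd(0, 12) = 12, so d ≤ 12.
We prove 12 | 2·7^N - 2 for all N ≥ 0 by induction on N.
Base case (N = 0): h(0) = 0 = 12·(0), so 12 | h(0).
Inductive step: assume the claim holds for N = i, i.e. 12 | h(i). Then
h(i+1) = 2·7^(i+1) - 2 = 7·(2·7^i - 2) + 12 = 7·h(i) + 12. The first term is divisible by 12 by the inductive hypothesis, and 12 is divisible by 12. Hence 12 | h(i+1).
This completes the induction.
Therefore the largest such d is 12.

d = 12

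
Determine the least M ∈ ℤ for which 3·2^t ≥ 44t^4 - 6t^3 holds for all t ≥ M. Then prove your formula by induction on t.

At t = 21: 6291456 < 8501598, so the inequality fails and M ≥ 22. We prove 3·2^t ≥ 44t^4 - 6t^3 for all t ≥ 22.
Base case (t = 22): 3·2^t = 12582912 and 44t^4 - 6t^3 = 10243376, so 12582912 ≥ 10243376.
Inductive step: assume the claim holds for t = p, so 3·2^p ≥ 44p^4 - 6p^3.
Then 3·2^(p + 1) = 2·(3·2^p) ≥ 2·(44p^4 - 6p^3).
Also, for p ≥ 22 we have 2·(44p^4 - 6p^3) ≥ 44(p+1)^4 - 6(p+1)^3, since 2·(44p^4 - 6p^3) − (44(p+1)^4 - 6(p+1)^3) = 44p^4 - 182p^3 - 246p^2 - 158p - 38, which is nonnegative for all p ≥ 22.
Combining, 3·2^(p + 1) ≥ 44(p+1)^4 - 6(p+1)^3.
This completes the induction.
Hence the smallest such M is 22.

M = 22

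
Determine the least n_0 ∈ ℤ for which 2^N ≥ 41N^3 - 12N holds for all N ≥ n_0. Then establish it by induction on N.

n_0 = 18

At N = 17: 131072 < 201229, so the inequality fails and n_0 ≥ 18. We prove 2^N ≥ 41N^3 - 12N for all N ≥ 18.
For the base case N = 18: 2^N = 262144 and 41N^3 - 12N = 238896, so 262144 ≥ 238896.
Suppose the result is true for N = i, so 2^i ≥ 41i^3 - 12i.
Then 2^(i + 1) = 2·(2^i) ≥ 2·(41i^3 - 12i).
Also, for i ≥ 18 we have 2·(41i^3 - 12i) ≥ 41(i+1)^3 - 12(i+1), since 2·(41i^3 - 12i) − (41(i+1)^3 - 12(i+1)) = 41i^3 - 123i^2 - 135i - 29, which is nonnegative for all i ≥ 18.
Combining, 2^(i + 1) ≥ 41(i+1)^3 - 12(i+1).
Hence, by induction on N, the claim holds for every N ≥ 18.
Hence the smallest such n_0 is 18.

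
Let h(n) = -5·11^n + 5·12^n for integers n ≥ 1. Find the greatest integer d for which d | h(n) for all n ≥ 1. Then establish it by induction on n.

d = 5

Computing the first values: h(1) = 5 and h(2) = 115; gcd(5, 115) = 5, so d ≤ 5.
We prove 5 | -5·11^n + 5·12^n for all n ≥ 1 by induction on n.
Base step (n = 1): h(1) = 5 = 5·(1), so 5 | h(1).
For the inductive step, assume it holds for an arbitrary k ≥ 1, i.e. 5 | h(k). Then
h(k+1) − 12·h(k) = (-5·11^(k+1) + 5·12^(k+1)) − 12·(-5·11^k + 5·12^k) = (-5)·11^k·(11 − 12) = (5)·11^k. Since 5 | h(k) by the inductive hypothesis, 5 | 12·h(k); and 5 | 5 since 5 = 5·1. Therefore 5 | h(k+1).
Hence, by induction on n, the claim holds for every n ≥ 1.
Therefore the largest such d is 5.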